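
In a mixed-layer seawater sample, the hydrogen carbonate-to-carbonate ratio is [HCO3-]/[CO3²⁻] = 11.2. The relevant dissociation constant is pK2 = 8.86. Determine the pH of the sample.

pH = 7.81

From K2 = [H⁺][CO3²⁻]/[HCO3-]:  pH = pK2 − log₁₀([HCO3-]/[CO3²⁻])
log₁₀(11.2) = +1.049
pH = 8.86 − (+1.049) = 7.81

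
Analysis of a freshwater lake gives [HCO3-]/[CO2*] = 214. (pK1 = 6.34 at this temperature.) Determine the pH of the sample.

From K1 = [H⁺][HCO3-]/[CO2*]:  pH = pK1 + log₁₀([HCO3-]/[CO2*])
log₁₀(214) = +2.330
pH = 6.34 + (+2.330) = 8.67

pH = 8.67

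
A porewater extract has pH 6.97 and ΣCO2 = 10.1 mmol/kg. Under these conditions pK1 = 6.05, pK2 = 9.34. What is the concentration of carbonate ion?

α₂ = 1 / (1 + [H⁺]/K2 + [H⁺]²/(K1K2)) = 1 / (1 + 10^+2.37 + 10^+1.45)
   = 1 / (1 + 234.42 + 28.184) = 1/263.61 = 0.003794
[CO3²⁻] = α₂ × DIC = 0.003794 × 10.1 = 0.0383 mmol/kg

[CO3²⁻] = 0.0383 mmol/kg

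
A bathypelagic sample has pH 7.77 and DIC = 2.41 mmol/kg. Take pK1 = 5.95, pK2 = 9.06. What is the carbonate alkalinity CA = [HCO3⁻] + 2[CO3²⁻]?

CA = 2.49 mmol/kg

CA = [HCO3⁻] + 2[CO3²⁻] = (α₁ + 2α₂)·DIC
At pH 7.77: [H⁺]/K1 = 10^-1.82 = 0.015136, K2/[H⁺] = 10^-1.29 = 0.051286
α₁ = 1/(1 + 0.015136 + 0.051286) = 1/1.0664 = 0.9377; α₂ = α₁·K2/[H⁺] = 0.04809
α₁ + 2α₂ = 1.0339
CA = 1.0339 × 2.41 = 2.49 mmol/kg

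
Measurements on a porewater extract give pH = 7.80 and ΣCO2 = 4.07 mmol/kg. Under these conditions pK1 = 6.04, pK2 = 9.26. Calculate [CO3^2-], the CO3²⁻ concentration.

α₂ = 1 / (1 + [H⁺]/K2 + [H⁺]²/(K1K2)) = 1 / (1 + 10^+1.46 + 10^-0.30)
   = 1 / (1 + 28.840 + 0.50119) = 1/30.342 = 0.03296
[CO3²⁻] = α₂ × DIC = 0.03296 × 4.07 = 0.134 mmol/kg

[CO3²⁻] = 0.134 mmol/kg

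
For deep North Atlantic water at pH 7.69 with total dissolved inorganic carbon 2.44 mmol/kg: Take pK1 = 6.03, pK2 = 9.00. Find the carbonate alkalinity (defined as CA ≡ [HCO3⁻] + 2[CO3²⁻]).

CA = [HCO3⁻] + 2[CO3²⁻] = (α₁ + 2α₂)·DIC
At pH 7.69: [H⁺]/K1 = 10^-1.66 = 0.021878, K2/[H⁺] = 10^-1.31 = 0.048978
α₁ = 1/(1 + 0.021878 + 0.048978) = 1/1.0709 = 0.9338; α₂ = α₁·K2/[H⁺] = 0.04574
α₁ + 2α₂ = 1.0253
CA = 1.0253 × 2.44 = 2.50 mmol/kg

CA = 2.50 mmol/kg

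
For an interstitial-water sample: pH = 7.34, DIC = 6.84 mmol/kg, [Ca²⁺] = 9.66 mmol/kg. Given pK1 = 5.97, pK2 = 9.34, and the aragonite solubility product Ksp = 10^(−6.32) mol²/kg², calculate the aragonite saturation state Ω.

α₂ = 1 / (1 + [H⁺]/K2 + [H⁺]²/(K1K2)) = 1 / (1 + 10^+2.00 + 10^+0.63)
   = 1 / (1 + 100.00 + 4.2658) = 1/105.27 = 0.009500
[CO3²⁻] = α₂ × DIC = 0.009500 × 6.84 = 0.06498 mmol/kg
Ksp = 10^(−6.32) = 4.786×10^-7
Ω = [Ca²⁺][CO3²⁻]/Ksp = (9.66×10^-3)(6.498×10^-5) / 4.786×10^-7 = 1.31

Ω = 1.31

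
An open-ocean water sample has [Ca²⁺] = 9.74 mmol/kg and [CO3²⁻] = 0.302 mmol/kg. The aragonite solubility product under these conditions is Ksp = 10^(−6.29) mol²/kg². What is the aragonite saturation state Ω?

Ksp = 10^(−6.29) = 5.129×10^-7
Ω = [Ca²⁺][CO3²⁻]/Ksp = (9.74×10^-3)(0.302×10^-3) / 5.129×10^-7 = 5.74

Ω = 5.74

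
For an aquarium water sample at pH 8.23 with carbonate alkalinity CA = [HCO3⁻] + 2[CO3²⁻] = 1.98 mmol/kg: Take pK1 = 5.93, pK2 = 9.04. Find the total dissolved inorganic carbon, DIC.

DIC = 1.75 mmol/kg

CA = [HCO3⁻] + 2[CO3²⁻] = (α₁ + 2α₂)·DIC
At pH 8.23: [H⁺]/K1 = 10^-2.30 = 0.0050119, K2/[H⁺] = 10^-0.81 = 0.15488
α₁ = 1/(1 + 0.0050119 + 0.15488) = 1/1.1599 = 0.8621; α₂ = α₁·K2/[H⁺] = 0.1335
α₁ + 2α₂ = 1.1292
DIC = CA / (α₁ + 2α₂) = 1.98 / 1.1292 = 1.75 mmol/kg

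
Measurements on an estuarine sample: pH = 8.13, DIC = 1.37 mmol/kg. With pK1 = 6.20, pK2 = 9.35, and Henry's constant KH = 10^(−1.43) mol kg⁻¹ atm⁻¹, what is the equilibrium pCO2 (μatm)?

α₀ = 1 / (1 + K1/[H⁺] + K1K2/[H⁺]²) = 1 / (1 + 10^+1.93 + 10^+0.71)
   = 1 / (1 + 85.114 + 5.1286) = 1/91.242 = 0.01096
[CO2*] = α₀ × DIC = 0.01096 × 1.37 = 0.01501 mmol/kg = 15.01 μmol/kg
pCO2 = [CO2*]/KH = 1.501×10^-5 / 3.715×10^-2 = 404 μatm

pCO2 = 404 μatm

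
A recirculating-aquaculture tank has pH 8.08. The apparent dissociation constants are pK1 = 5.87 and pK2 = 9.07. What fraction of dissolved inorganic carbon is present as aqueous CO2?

α₀ = 0.00556

α₀ = 1 / (1 + K1/[H⁺] + K1K2/[H⁺]²) = 1 / (1 + 10^+2.21 + 10^+1.22)
   = 1 / (1 + 162.18 + 16.596) = 1/179.78 = 0.005562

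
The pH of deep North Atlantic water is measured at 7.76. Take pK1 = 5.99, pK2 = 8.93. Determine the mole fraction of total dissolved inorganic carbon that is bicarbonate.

α₁ = 1 / (1 + [H⁺]/K1 + K2/[H⁺]) = 1 / (1 + 10^-1.77 + 10^-1.17)
   = 1 / (1 + 0.016982 + 0.067608) = 1/1.0846 = 0.9220

α₁ = 0.922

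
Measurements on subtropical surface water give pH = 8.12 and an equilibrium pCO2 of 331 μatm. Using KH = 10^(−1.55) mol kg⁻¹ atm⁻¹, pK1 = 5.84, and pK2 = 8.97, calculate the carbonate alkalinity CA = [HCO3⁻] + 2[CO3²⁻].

[CO2*] = KH · pCO2 = 10^(−1.55) × 331×10^-6 = 9.329×10^-6 mol/kg
α₀ = 1/(1 + K1/[H⁺] + K1K2/[H⁺]²) = 1/(1 + 10^+2.28 + 10^+1.43) = 0.004577
DIC = [CO2*]/α₀ = 9.329×10^-6 / 0.004577 = 2.038 mmol/kg
CA = (α₁ + 2α₂)·DIC = (0.8722 + 2×0.1232) × 2.038 = 2.28 mmol/kg

CA = 2.28 mmol/kg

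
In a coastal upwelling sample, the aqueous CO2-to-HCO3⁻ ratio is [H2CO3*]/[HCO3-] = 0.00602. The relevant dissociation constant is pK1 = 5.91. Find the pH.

From K1 = [H⁺][HCO3-]/[H2CO3*]:  pH = pK1 − log₁₀([H2CO3*]/[HCO3-])
log₁₀(0.00602) = -2.220
pH = 5.91 − (-2.220) = 8.13

pH = 8.13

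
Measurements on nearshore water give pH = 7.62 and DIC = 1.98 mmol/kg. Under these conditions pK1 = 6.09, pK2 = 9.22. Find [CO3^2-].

[CO3²⁻] = 0.0472 mmol/kg

α₂ = 1 / (1 + [H⁺]/K2 + [H⁺]²/(K1K2)) = 1 / (1 + 10^+1.60 + 10^+0.07)
   = 1 / (1 + 39.811 + 1.1749) = 1/41.986 = 0.02382
[CO3²⁻] = α₂ × DIC = 0.02382 × 1.98 = 0.0472 mmol/kg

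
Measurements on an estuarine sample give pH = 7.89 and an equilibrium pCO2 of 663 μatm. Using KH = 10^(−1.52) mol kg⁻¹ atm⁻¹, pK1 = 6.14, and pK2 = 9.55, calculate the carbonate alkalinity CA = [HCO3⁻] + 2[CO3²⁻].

[CO2*] = KH · pCO2 = 10^(−1.52) × 663×10^-6 = 2.002×10^-5 mol/kg
α₀ = 1/(1 + K1/[H⁺] + K1K2/[H⁺]²) = 1/(1 + 10^+1.75 + 10^+0.09) = 0.01710
DIC = [CO2*]/α₀ = 2.002×10^-5 / 0.01710 = 1.171 mmol/kg
CA = (α₁ + 2α₂)·DIC = (0.9619 + 2×0.02104) × 1.171 = 1.18 mmol/kg

CA = 1.18 mmol/kg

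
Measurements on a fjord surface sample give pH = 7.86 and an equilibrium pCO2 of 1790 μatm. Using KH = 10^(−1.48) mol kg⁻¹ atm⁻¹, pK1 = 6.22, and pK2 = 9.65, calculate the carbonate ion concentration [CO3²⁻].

[CO2*] = KH · pCO2 = 10^(−1.48) × 1790×10^-6 = 5.927×10^-5 mol/kg
α₀ = 1/(1 + K1/[H⁺] + K1K2/[H⁺]²) = 1/(1 + 10^+1.64 + 10^-0.15) = 0.02205
DIC = [CO2*]/α₀ = 5.927×10^-5 / 0.02205 = 2.689 mmol/kg
[CO3²⁻] = α₂·DIC; α₂ = 0.01561, so [CO3²⁻] = 0.01561 × 2.689 = 0.0420 mmol/kg

[CO3²⁻] = 0.0420 mmol/kg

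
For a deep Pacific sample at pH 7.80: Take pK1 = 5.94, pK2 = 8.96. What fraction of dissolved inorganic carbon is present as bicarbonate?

α₁ = 1 / (1 + [H⁺]/K1 + K2/[H⁺]) = 1 / (1 + 10^-1.86 + 10^-1.16)
   = 1 / (1 + 0.013804 + 0.069183) = 1/1.0830 = 0.9234

α₁ = 0.923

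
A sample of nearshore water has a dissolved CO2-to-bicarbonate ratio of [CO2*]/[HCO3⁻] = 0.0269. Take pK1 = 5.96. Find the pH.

pH = 7.53

From K1 = [H⁺][HCO3⁻]/[CO2*]:  pH = pK1 − log₁₀([CO2*]/[HCO3⁻])
log₁₀(0.0269) = -1.570
pH = 5.96 − (-1.570) = 7.53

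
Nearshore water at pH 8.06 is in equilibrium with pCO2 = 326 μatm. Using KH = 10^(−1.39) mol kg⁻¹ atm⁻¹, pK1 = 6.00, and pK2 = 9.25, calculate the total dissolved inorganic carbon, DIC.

DIC = 1.64 mmol/kg

[CO2*] = KH · pCO2 = 10^(−1.39) × 326×10^-6 = 1.328×10^-5 mol/kg
α₀ = 1/(1 + K1/[H⁺] + K1K2/[H⁺]²) = 1/(1 + 10^+2.06 + 10^+0.87) = 0.008115
DIC = [CO2*]/α₀ = 1.328×10^-5 / 0.008115 = 1.64 mmol/kg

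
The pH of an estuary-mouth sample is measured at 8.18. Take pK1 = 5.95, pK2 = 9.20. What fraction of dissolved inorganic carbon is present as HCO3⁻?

α₁ = 0.908

α₁ = 1 / (1 + [H⁺]/K1 + K2/[H⁺]) = 1 / (1 + 10^-2.23 + 10^-1.02)
   = 1 / (1 + 0.0058884 + 0.095499) = 1/1.1014 = 0.9079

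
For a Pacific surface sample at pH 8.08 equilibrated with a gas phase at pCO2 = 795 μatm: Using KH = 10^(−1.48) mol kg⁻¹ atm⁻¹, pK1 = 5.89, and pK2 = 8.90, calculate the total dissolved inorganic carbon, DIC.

DIC = 4.72 mmol/kg

[CO2*] = KH · pCO2 = 10^(−1.48) × 795×10^-6 = 2.632×10^-5 mol/kg
α₀ = 1/(1 + K1/[H⁺] + K1K2/[H⁺]²) = 1/(1 + 10^+2.19 + 10^+1.37) = 0.005576
DIC = [CO2*]/α₀ = 2.632×10^-5 / 0.005576 = 4.72 mmol/kg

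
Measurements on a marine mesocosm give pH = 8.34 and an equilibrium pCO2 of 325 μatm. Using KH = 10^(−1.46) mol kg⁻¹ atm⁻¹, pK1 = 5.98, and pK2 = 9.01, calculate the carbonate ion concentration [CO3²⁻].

[CO2*] = KH · pCO2 = 10^(−1.46) × 325×10^-6 = 1.127×10^-5 mol/kg
α₀ = 1/(1 + K1/[H⁺] + K1K2/[H⁺]²) = 1/(1 + 10^+2.36 + 10^+1.69) = 0.003583
DIC = [CO2*]/α₀ = 1.127×10^-5 / 0.003583 = 3.145 mmol/kg
[CO3²⁻] = α₂·DIC; α₂ = 0.1755, so [CO3²⁻] = 0.1755 × 3.145 = 0.552 mmol/kg

[CO3²⁻] = 0.552 mmol/kg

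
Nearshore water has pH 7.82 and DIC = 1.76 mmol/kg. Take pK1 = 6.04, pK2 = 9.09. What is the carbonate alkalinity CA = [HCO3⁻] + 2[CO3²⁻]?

CA = [HCO3⁻] + 2[CO3²⁻] = (α₁ + 2α₂)·DIC
At pH 7.82: [H⁺]/K1 = 10^-1.78 = 0.016596, K2/[H⁺] = 10^-1.27 = 0.053703
α₁ = 1/(1 + 0.016596 + 0.053703) = 1/1.0703 = 0.9343; α₂ = α₁·K2/[H⁺] = 0.05018
α₁ + 2α₂ = 1.0347
CA = 1.0347 × 1.76 = 1.82 mmol/kg

CA = 1.82 mmol/kg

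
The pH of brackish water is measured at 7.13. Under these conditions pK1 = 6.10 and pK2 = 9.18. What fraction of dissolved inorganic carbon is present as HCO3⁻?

α₁ = 0.907

α₁ = 1 / (1 + [H⁺]/K1 + K2/[H⁺]) = 1 / (1 + 10^-1.03 + 10^-2.05)
   = 1 / (1 + 0.093325 + 0.0089125) = 1/1.1022 = 0.9072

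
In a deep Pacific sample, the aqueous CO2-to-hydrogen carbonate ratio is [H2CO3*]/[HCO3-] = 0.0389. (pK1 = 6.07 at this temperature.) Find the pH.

pH = 7.48

From K1 = [H⁺][HCO3-]/[H2CO3*]:  pH = pK1 − log₁₀([H2CO3*]/[HCO3-])
log₁₀(0.0389) = -1.410
pH = 6.07 − (-1.410) = 7.48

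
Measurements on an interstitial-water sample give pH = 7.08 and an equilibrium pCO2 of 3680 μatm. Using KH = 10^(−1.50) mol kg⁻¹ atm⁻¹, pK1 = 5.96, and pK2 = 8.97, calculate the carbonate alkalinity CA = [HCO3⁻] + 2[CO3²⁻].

CA = 1.57 mmol/kg

[CO2*] = KH · pCO2 = 10^(−1.50) × 3680×10^-6 = 1.164×10^-4 mol/kg
α₀ = 1/(1 + K1/[H⁺] + K1K2/[H⁺]²) = 1/(1 + 10^+1.12 + 10^-0.77) = 0.06967
DIC = [CO2*]/α₀ = 1.164×10^-4 / 0.06967 = 1.670 mmol/kg
CA = (α₁ + 2α₂)·DIC = (0.9185 + 2×0.01183) × 1.670 = 1.57 mmol/kg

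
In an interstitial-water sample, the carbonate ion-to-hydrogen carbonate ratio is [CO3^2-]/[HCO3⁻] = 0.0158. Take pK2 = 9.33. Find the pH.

pH = 7.53

From K2 = [H⁺][CO3^2-]/[HCO3⁻]:  pH = pK2 + log₁₀([CO3^2-]/[HCO3⁻])
log₁₀(0.0158) = -1.801
pH = 9.33 + (-1.801) = 7.53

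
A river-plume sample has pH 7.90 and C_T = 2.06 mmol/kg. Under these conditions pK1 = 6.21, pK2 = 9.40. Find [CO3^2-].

α₂ = 1 / (1 + [H⁺]/K2 + [H⁺]²/(K1K2)) = 1 / (1 + 10^+1.50 + 10^-0.19)
   = 1 / (1 + 31.623 + 0.64565) = 1/33.268 = 0.03006
[CO3²⁻] = α₂ × DIC = 0.03006 × 2.06 = 0.0619 mmol/kg

[CO3²⁻] = 0.0619 mmol/kg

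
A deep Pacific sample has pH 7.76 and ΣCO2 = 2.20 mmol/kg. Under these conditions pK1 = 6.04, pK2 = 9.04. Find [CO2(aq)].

α₀ = 1 / (1 + K1/[H⁺] + K1K2/[H⁺]²) = 1 / (1 + 10^+1.72 + 10^+0.44)
   = 1 / (1 + 52.481 + 2.7542) = 1/56.235 = 0.01778
[CO2*] = α₀ × DIC = 0.01778 × 2.20 = 0.0391 mmol/kg

[CO2*] = 0.0391 mmol/kg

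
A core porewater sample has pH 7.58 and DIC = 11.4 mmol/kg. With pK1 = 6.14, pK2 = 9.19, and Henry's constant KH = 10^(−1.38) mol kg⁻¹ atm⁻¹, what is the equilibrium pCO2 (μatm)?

pCO2 = 9360 μatm

α₀ = 1 / (1 + K1/[H⁺] + K1K2/[H⁺]²) = 1 / (1 + 10^+1.44 + 10^-0.17)
   = 1 / (1 + 27.542 + 0.67608) = 1/29.218 = 0.03423
[CO2*] = α₀ × DIC = 0.03423 × 11.4 = 0.3902 mmol/kg
pCO2 = [CO2*]/KH = 3.902×10^-4 / 4.169×10^-2 = 9360 μatm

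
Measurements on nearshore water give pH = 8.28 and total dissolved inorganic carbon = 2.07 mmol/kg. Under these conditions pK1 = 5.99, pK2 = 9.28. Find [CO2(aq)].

[CO2*] = 9.61 μmol/kg

α₀ = 1 / (1 + K1/[H⁺] + K1K2/[H⁺]²) = 1 / (1 + 10^+2.29 + 10^+1.29)
   = 1 / (1 + 194.98 + 19.498) = 1/215.48 = 0.004641
[CO2*] = α₀ × DIC = 0.004641 × 2.07 = 0.00961 mmol/kg = 9.61 μmol/kg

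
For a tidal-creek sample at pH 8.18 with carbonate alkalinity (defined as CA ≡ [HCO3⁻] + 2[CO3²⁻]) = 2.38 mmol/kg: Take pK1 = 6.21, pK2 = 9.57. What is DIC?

CA = [HCO3⁻] + 2[CO3²⁻] = (α₁ + 2α₂)·DIC
At pH 8.18: [H⁺]/K1 = 10^-1.97 = 0.010715, K2/[H⁺] = 10^-1.39 = 0.040738
α₁ = 1/(1 + 0.010715 + 0.040738) = 1/1.0515 = 0.9511; α₂ = α₁·K2/[H⁺] = 0.03874
α₁ + 2α₂ = 1.0286
DIC = CA / (α₁ + 2α₂) = 2.38 / 1.0286 = 2.31 mmol/kg

DIC = 2.31 mmol/kg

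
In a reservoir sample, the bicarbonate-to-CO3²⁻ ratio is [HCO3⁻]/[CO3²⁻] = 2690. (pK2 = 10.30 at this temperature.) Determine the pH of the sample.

pH = 6.87

From K2 = [H⁺][CO3²⁻]/[HCO3⁻]:  pH = pK2 − log₁₀([HCO3⁻]/[CO3²⁻])
log₁₀(2690) = +3.430
pH = 10.30 − (+3.430) = 6.87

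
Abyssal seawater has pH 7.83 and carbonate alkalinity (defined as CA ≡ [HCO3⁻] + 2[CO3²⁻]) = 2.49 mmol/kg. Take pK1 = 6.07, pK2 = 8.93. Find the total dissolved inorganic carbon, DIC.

CA = [HCO3⁻] + 2[CO3²⁻] = (α₁ + 2α₂)·DIC
At pH 7.83: [H⁺]/K1 = 10^-1.76 = 0.017378, K2/[H⁺] = 10^-1.10 = 0.079433
α₁ = 1/(1 + 0.017378 + 0.079433) = 1/1.0968 = 0.9117; α₂ = α₁·K2/[H⁺] = 0.07242
α₁ + 2α₂ = 1.0566
DIC = CA / (α₁ + 2α₂) = 2.49 / 1.0566 = 2.36 mmol/kg

DIC = 2.36 mmol/kg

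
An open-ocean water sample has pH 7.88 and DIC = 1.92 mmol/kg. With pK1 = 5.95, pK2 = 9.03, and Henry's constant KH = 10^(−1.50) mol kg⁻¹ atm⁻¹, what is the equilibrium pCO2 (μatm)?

pCO2 = 659 μatm

α₀ = 1 / (1 + K1/[H⁺] + K1K2/[H⁺]²) = 1 / (1 + 10^+1.93 + 10^+0.78)
   = 1 / (1 + 85.114 + 6.0256) = 1/92.139 = 0.01085
[CO2*] = α₀ × DIC = 0.01085 × 1.92 = 0.02084 mmol/kg
pCO2 = [CO2*]/KH = 2.084×10^-5 / 3.162×10^-2 = 659 μatm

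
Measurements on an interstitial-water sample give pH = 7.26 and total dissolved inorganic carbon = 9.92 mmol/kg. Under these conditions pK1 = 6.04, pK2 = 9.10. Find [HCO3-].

α₁ = 1 / (1 + [H⁺]/K1 + K2/[H⁺]) = 1 / (1 + 10^-1.22 + 10^-1.84)
   = 1 / (1 + 0.060256 + 0.014454) = 1/1.0747 = 0.9305
[HCO3⁻] = α₁ × DIC = 0.9305 × 9.92 = 9.23 mmol/kg

[HCO3⁻] = 9.23 mmol/kg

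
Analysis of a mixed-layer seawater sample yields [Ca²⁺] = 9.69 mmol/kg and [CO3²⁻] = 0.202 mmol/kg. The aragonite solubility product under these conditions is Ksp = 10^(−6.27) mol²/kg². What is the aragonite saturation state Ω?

Ksp = 10^(−6.27) = 5.370×10^-7
Ω = [Ca²⁺][CO3²⁻]/Ksp = (9.69×10^-3)(0.202×10^-3) / 5.370×10^-7 = 3.64

Ω = 3.64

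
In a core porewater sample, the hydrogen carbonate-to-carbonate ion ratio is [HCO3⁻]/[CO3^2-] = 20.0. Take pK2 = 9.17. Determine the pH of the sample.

pH = 7.87

From K2 = [H⁺][CO3^2-]/[HCO3⁻]:  pH = pK2 − log₁₀([HCO3⁻]/[CO3^2-])
log₁₀(20.0) = +1.301
pH = 9.17 − (+1.301) = 7.87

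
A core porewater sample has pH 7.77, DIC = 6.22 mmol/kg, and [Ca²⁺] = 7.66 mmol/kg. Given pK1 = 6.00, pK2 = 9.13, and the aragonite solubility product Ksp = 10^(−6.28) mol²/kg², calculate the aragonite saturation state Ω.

α₂ = 1 / (1 + [H⁺]/K2 + [H⁺]²/(K1K2)) = 1 / (1 + 10^+1.36 + 10^-0.41)
   = 1 / (1 + 22.909 + 0.38905) = 1/24.298 = 0.04116
[CO3²⁻] = α₂ × DIC = 0.04116 × 6.22 = 0.2560 mmol/kg
Ksp = 10^(−6.28) = 5.248×10^-7
Ω = [Ca²⁺][CO3²⁻]/Ksp = (7.66×10^-3)(2.560×10^-4) / 5.248×10^-7 = 3.74

Ω = 3.74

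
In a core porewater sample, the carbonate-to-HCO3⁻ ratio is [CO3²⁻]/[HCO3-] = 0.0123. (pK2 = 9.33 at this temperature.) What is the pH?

From K2 = [H⁺][CO3²⁻]/[HCO3-]:  pH = pK2 + log₁₀([CO3²⁻]/[HCO3-])
log₁₀(0.0123) = -1.910
pH = 9.33 + (-1.910) = 7.42

pH = 7.42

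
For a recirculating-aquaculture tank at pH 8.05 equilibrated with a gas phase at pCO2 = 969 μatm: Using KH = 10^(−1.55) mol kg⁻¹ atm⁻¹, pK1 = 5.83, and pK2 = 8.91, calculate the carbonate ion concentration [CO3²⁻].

[CO3²⁻] = 0.626 mmol/kg

[CO2*] = KH · pCO2 = 10^(−1.55) × 969×10^-6 = 2.731×10^-5 mol/kg
α₀ = 1/(1 + K1/[H⁺] + K1K2/[H⁺]²) = 1/(1 + 10^+2.22 + 10^+1.36) = 0.005267
DIC = [CO2*]/α₀ = 2.731×10^-5 / 0.005267 = 5.185 mmol/kg
[CO3²⁻] = α₂·DIC; α₂ = 0.1207, so [CO3²⁻] = 0.1207 × 5.185 = 0.626 mmol/kg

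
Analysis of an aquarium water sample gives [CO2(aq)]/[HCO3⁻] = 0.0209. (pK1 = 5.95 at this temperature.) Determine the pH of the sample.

pH = 7.63

From K1 = [H⁺][HCO3⁻]/[CO2(aq)]:  pH = pK1 − log₁₀([CO2(aq)]/[HCO3⁻])
log₁₀(0.0209) = -1.680
pH = 5.95 − (-1.680) = 7.63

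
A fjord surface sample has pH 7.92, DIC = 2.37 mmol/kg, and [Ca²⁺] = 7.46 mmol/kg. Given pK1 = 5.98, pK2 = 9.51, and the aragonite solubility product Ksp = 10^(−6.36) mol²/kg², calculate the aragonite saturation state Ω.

Ω = 1.00

α₂ = 1 / (1 + [H⁺]/K2 + [H⁺]²/(K1K2)) = 1 / (1 + 10^+1.59 + 10^-0.35)
   = 1 / (1 + 38.905 + 0.44668) = 1/40.351 = 0.02478
[CO3²⁻] = α₂ × DIC = 0.02478 × 2.37 = 0.05873 mmol/kg
Ksp = 10^(−6.36) = 4.365×10^-7
Ω = [Ca²⁺][CO3²⁻]/Ksp = (7.46×10^-3)(5.873×10^-5) / 4.365×10^-7 = 1.00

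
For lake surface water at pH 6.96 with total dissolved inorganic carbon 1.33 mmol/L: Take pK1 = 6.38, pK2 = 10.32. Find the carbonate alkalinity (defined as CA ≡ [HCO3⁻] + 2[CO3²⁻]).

CA = [HCO3⁻] + 2[CO3²⁻] = (α₁ + 2α₂)·DIC
At pH 6.96: [H⁺]/K1 = 10^-0.58 = 0.26303, K2/[H⁺] = 10^-3.36 = 0.00043652
α₁ = 1/(1 + 0.26303 + 0.00043652) = 1/1.2635 = 0.7915; α₂ = α₁·K2/[H⁺] = 0.0003455
α₁ + 2α₂ = 0.7922
CA = 0.7922 × 1.33 = 1.05 mmol/L

CA = 1.05 mmol/L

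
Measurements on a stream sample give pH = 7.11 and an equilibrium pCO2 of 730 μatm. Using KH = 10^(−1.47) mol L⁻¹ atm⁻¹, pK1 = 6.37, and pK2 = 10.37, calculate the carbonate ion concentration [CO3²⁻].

[CO2*] = KH · pCO2 = 10^(−1.47) × 730×10^-6 = 2.474×10^-5 mol/L
α₀ = 1/(1 + K1/[H⁺] + K1K2/[H⁺]²) = 1/(1 + 10^+0.74 + 10^-2.52) = 0.1539
DIC = [CO2*]/α₀ = 2.474×10^-5 / 0.1539 = 0.1607 mmol/L
[CO3²⁻] = α₂·DIC; α₂ = 0.0004647, so [CO3²⁻] = 0.0004647 × 0.1607 = 7.47×10^-5 mmol/L = 0.0747 μmol/L

[CO3²⁻] = 0.0747 μmol/L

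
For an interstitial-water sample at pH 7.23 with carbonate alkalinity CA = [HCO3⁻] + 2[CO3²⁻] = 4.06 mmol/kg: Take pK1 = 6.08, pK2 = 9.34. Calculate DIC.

DIC = 4.31 mmol/kg

CA = [HCO3⁻] + 2[CO3²⁻] = (α₁ + 2α₂)·DIC
At pH 7.23: [H⁺]/K1 = 10^-1.15 = 0.070795, K2/[H⁺] = 10^-2.11 = 0.0077625
α₁ = 1/(1 + 0.070795 + 0.0077625) = 1/1.0786 = 0.9272; α₂ = α₁·K2/[H⁺] = 0.007197
α₁ + 2α₂ = 0.9416
DIC = CA / (α₁ + 2α₂) = 4.06 / 0.9416 = 4.31 mmol/kg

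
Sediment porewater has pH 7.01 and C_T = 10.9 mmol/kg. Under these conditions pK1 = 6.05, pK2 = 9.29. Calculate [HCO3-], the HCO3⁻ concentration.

[HCO3⁻] = 9.78 mmol/kg

α₁ = 1 / (1 + [H⁺]/K1 + K2/[H⁺]) = 1 / (1 + 10^-0.96 + 10^-2.28)
   = 1 / (1 + 0.10965 + 0.0052481) = 1/1.1149 = 0.8969
[HCO3⁻] = α₁ × DIC = 0.8969 × 10.9 = 9.78 mmol/kg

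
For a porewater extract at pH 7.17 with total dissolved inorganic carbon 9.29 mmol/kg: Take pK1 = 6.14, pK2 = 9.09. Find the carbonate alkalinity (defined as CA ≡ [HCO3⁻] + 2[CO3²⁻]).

CA = [HCO3⁻] + 2[CO3²⁻] = (α₁ + 2α₂)·DIC
At pH 7.17: [H⁺]/K1 = 10^-1.03 = 0.093325, K2/[H⁺] = 10^-1.92 = 0.012023
α₁ = 1/(1 + 0.093325 + 0.012023) = 1/1.1053 = 0.9047; α₂ = α₁·K2/[H⁺] = 0.01088
α₁ + 2α₂ = 0.9264
CA = 0.9264 × 9.29 = 8.61 mmol/kg

CA = 8.61 mmol/kg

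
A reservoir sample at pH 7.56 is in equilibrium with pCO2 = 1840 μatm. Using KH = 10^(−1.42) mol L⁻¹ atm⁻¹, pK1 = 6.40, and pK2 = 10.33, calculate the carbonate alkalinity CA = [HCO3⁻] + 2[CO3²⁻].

[CO2*] = KH · pCO2 = 10^(−1.42) × 1840×10^-6 = 6.995×10^-5 mol/L
α₀ = 1/(1 + K1/[H⁺] + K1K2/[H⁺]²) = 1/(1 + 10^+1.16 + 10^-1.61) = 0.06460
DIC = [CO2*]/α₀ = 6.995×10^-5 / 0.06460 = 1.083 mmol/L
CA = (α₁ + 2α₂)·DIC = (0.9338 + 2×0.001586) × 1.083 = 1.01 mmol/L

CA = 1.01 mmol/L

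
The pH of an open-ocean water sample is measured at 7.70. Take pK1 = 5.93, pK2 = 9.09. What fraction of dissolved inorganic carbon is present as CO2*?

α₀ = 0.0161

α₀ = 1 / (1 + K1/[H⁺] + K1K2/[H⁺]²) = 1 / (1 + 10^+1.77 + 10^+0.38)
   = 1 / (1 + 58.884 + 2.3988) = 1/62.283 = 0.01606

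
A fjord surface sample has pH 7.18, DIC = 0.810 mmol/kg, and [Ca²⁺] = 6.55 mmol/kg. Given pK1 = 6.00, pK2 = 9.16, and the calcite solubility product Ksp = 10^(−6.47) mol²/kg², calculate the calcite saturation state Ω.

Ω = 0.152

α₂ = 1 / (1 + [H⁺]/K2 + [H⁺]²/(K1K2)) = 1 / (1 + 10^+1.98 + 10^+0.80)
   = 1 / (1 + 95.499 + 6.3096) = 1/102.81 = 0.009727
[CO3²⁻] = α₂ × DIC = 0.009727 × 0.810 = 0.007879 mmol/kg = 7.879 μmol/kg
Ksp = 10^(−6.47) = 3.388×10^-7
Ω = [Ca²⁺][CO3²⁻]/Ksp = (6.55×10^-3)(7.879×10^-6) / 3.388×10^-7 = 0.152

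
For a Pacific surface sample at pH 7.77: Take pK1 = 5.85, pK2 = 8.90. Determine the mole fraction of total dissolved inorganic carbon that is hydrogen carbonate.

α₁ = 0.921

α₁ = 1 / (1 + [H⁺]/K1 + K2/[H⁺]) = 1 / (1 + 10^-1.92 + 10^-1.13)
   = 1 / (1 + 0.012023 + 0.074131) = 1/1.0862 = 0.9207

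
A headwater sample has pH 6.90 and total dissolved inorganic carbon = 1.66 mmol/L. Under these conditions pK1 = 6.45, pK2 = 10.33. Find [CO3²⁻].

α₂ = 1 / (1 + [H⁺]/K2 + [H⁺]²/(K1K2)) = 1 / (1 + 10^+3.43 + 10^+2.98)
   = 1 / (1 + 2691.5 + 954.99) = 1/3647.5 = 0.0002742
[CO3²⁻] = α₂ × DIC = 0.0002742 × 1.66 = 0.000455 mmol/L = 0.455 μmol/L

[CO3²⁻] = 0.455 μmol/L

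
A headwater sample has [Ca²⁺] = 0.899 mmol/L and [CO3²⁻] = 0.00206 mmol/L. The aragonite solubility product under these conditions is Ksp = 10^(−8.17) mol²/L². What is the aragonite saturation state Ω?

Ω = 0.274

Ksp = 10^(−8.17) = 6.761×10^-9
Ω = [Ca²⁺][CO3²⁻]/Ksp = (0.899×10^-3)(0.00206×10^-3) / 6.761×10^-9 = 0.274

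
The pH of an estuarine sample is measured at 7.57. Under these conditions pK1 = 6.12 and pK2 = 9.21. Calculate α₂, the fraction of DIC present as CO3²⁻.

α₂ = 0.0216

α₂ = 1 / (1 + [H⁺]/K2 + [H⁺]²/(K1K2)) = 1 / (1 + 10^+1.64 + 10^+0.19)
   = 1 / (1 + 43.652 + 1.5488) = 1/46.200 = 0.02164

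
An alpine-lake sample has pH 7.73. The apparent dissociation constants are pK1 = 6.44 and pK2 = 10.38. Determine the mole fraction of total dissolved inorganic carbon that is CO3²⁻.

α₂ = 1 / (1 + [H⁺]/K2 + [H⁺]²/(K1K2)) = 1 / (1 + 10^+2.65 + 10^+1.36)
   = 1 / (1 + 446.68 + 22.909) = 1/470.59 = 0.002125

α₂ = 0.00212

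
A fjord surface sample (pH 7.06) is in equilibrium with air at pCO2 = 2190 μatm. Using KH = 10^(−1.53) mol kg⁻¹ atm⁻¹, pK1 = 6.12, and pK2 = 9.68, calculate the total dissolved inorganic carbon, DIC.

DIC = 0.629 mmol/kg

[CO2*] = KH · pCO2 = 10^(−1.53) × 2190×10^-6 = 6.463×10^-5 mol/kg
α₀ = 1/(1 + K1/[H⁺] + K1K2/[H⁺]²) = 1/(1 + 10^+0.94 + 10^-1.68) = 0.1028
DIC = [CO2*]/α₀ = 6.463×10^-5 / 0.1028 = 0.629 mmol/kg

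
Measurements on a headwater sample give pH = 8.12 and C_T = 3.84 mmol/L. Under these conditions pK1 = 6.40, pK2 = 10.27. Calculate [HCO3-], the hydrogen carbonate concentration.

α₁ = 1 / (1 + [H⁺]/K1 + K2/[H⁺]) = 1 / (1 + 10^-1.72 + 10^-2.15)
   = 1 / (1 + 0.019055 + 0.0070795) = 1/1.0261 = 0.9745
[HCO3⁻] = α₁ × DIC = 0.9745 × 3.84 = 3.74 mmol/L

[HCO3⁻] = 3.74 mmol/L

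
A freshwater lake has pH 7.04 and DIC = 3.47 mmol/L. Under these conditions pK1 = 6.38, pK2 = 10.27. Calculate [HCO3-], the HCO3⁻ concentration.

[HCO3⁻] = 2.85 mmol/L

α₁ = 1 / (1 + [H⁺]/K1 + K2/[H⁺]) = 1 / (1 + 10^-0.66 + 10^-3.23)
   = 1 / (1 + 0.21878 + 0.00058884) = 1/1.2194 = 0.8201
[HCO3⁻] = α₁ × DIC = 0.8201 × 3.47 = 2.85 mmol/L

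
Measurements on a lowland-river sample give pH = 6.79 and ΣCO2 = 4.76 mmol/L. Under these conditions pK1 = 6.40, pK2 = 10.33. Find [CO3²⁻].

α₂ = 1 / (1 + [H⁺]/K2 + [H⁺]²/(K1K2)) = 1 / (1 + 10^+3.54 + 10^+3.15)
   = 1 / (1 + 3467.4 + 1412.5) = 1/4880.9 = 0.0002049
[CO3²⁻] = α₂ × DIC = 0.0002049 × 4.76 = 0.000975 mmol/L = 0.975 μmol/L

[CO3²⁻] = 0.975 μmol/L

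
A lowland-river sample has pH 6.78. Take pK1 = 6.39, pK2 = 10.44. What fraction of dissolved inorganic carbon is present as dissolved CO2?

α₀ = 1 / (1 + K1/[H⁺] + K1K2/[H⁺]²) = 1 / (1 + 10^+0.39 + 10^-3.27)
   = 1 / (1 + 2.4547 + 0.00053703) = 1/3.4552 = 0.2894

α₀ = 0.289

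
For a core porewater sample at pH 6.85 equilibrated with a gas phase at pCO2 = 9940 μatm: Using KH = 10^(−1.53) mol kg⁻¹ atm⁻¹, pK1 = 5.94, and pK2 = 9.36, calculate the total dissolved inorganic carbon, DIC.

DIC = 2.69 mmol/kg

[CO2*] = KH · pCO2 = 10^(−1.53) × 9940×10^-6 = 2.934×10^-4 mol/kg
α₀ = 1/(1 + K1/[H⁺] + K1K2/[H⁺]²) = 1/(1 + 10^+0.91 + 10^-1.60) = 0.1092
DIC = [CO2*]/α₀ = 2.934×10^-4 / 0.1092 = 2.69 mmol/kg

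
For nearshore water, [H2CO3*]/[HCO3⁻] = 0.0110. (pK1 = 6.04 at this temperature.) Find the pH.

From K1 = [H⁺][HCO3⁻]/[H2CO3*]:  pH = pK1 − log₁₀([H2CO3*]/[HCO3⁻])
log₁₀(0.0110) = -1.959
pH = 6.04 − (-1.959) = 8.00

pH = 8.00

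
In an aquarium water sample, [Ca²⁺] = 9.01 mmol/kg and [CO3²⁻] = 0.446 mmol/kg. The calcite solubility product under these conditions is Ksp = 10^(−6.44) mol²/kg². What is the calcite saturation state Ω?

Ω = 11.1

Ksp = 10^(−6.44) = 3.631×10^-7
Ω = [Ca²⁺][CO3²⁻]/Ksp = (9.01×10^-3)(0.446×10^-3) / 3.631×10^-7 = 11.1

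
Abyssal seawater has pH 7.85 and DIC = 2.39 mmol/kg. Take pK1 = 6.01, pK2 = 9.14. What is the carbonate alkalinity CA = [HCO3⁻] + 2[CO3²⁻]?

CA = 2.47 mmol/kg

CA = [HCO3⁻] + 2[CO3²⁻] = (α₁ + 2α₂)·DIC
At pH 7.85: [H⁺]/K1 = 10^-1.84 = 0.014454, K2/[H⁺] = 10^-1.29 = 0.051286
α₁ = 1/(1 + 0.014454 + 0.051286) = 1/1.0657 = 0.9383; α₂ = α₁·K2/[H⁺] = 0.04812
α₁ + 2α₂ = 1.0346
CA = 1.0346 × 2.39 = 2.47 mmol/kg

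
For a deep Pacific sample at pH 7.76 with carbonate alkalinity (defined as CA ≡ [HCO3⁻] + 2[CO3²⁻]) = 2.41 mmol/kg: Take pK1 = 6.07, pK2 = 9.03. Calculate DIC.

DIC = 2.34 mmol/kg

CA = [HCO3⁻] + 2[CO3²⁻] = (α₁ + 2α₂)·DIC
At pH 7.76: [H⁺]/K1 = 10^-1.69 = 0.020417, K2/[H⁺] = 10^-1.27 = 0.053703
α₁ = 1/(1 + 0.020417 + 0.053703) = 1/1.0741 = 0.9310; α₂ = α₁·K2/[H⁺] = 0.05000
α₁ + 2α₂ = 1.0310
DIC = CA / (α₁ + 2α₂) = 2.41 / 1.0310 = 2.34 mmol/kg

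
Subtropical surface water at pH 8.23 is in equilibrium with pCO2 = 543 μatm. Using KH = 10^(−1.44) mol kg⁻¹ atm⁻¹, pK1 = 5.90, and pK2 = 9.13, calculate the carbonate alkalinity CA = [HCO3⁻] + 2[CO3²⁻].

[CO2*] = KH · pCO2 = 10^(−1.44) × 543×10^-6 = 1.972×10^-5 mol/kg
α₀ = 1/(1 + K1/[H⁺] + K1K2/[H⁺]²) = 1/(1 + 10^+2.33 + 10^+1.43) = 0.004137
DIC = [CO2*]/α₀ = 1.972×10^-5 / 0.004137 = 4.765 mmol/kg
CA = (α₁ + 2α₂)·DIC = (0.8845 + 2×0.1114) × 4.765 = 5.28 mmol/kg

CA = 5.28 mmol/kg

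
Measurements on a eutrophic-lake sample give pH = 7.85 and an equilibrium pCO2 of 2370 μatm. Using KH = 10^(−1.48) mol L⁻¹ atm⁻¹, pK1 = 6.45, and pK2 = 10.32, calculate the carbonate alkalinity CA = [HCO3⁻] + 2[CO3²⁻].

[CO2*] = KH · pCO2 = 10^(−1.48) × 2370×10^-6 = 7.848×10^-5 mol/L
α₀ = 1/(1 + K1/[H⁺] + K1K2/[H⁺]²) = 1/(1 + 10^+1.40 + 10^-1.07) = 0.03816
DIC = [CO2*]/α₀ = 7.848×10^-5 / 0.03816 = 2.056 mmol/L
CA = (α₁ + 2α₂)·DIC = (0.9586 + 2×0.003248) × 2.056 = 1.98 mmol/L

CA = 1.98 mmol/L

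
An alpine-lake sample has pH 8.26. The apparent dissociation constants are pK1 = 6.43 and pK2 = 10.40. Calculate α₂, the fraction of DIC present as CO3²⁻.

α₂ = 1 / (1 + [H⁺]/K2 + [H⁺]²/(K1K2)) = 1 / (1 + 10^+2.14 + 10^+0.31)
   = 1 / (1 + 138.04 + 2.0417) = 1/141.08 = 0.007088

α₂ = 0.00709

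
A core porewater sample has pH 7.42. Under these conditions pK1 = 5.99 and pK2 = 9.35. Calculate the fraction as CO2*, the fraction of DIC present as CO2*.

α₀ = 0.0354

α₀ = 1 / (1 + K1/[H⁺] + K1K2/[H⁺]²) = 1 / (1 + 10^+1.43 + 10^-0.50)
   = 1 / (1 + 26.915 + 0.31623) = 1/28.232 = 0.03542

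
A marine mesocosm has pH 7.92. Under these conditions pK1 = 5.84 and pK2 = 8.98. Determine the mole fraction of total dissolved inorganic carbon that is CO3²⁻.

α₂ = 0.0795

α₂ = 1 / (1 + [H⁺]/K2 + [H⁺]²/(K1K2)) = 1 / (1 + 10^+1.06 + 10^-1.02)
   = 1 / (1 + 11.482 + 0.095499) = 1/12.577 = 0.07951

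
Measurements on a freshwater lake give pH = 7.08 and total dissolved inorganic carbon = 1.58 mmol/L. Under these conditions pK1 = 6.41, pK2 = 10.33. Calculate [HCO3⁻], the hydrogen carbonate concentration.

[HCO3⁻] = 1.30 mmol/L

α₁ = 1 / (1 + [H⁺]/K1 + K2/[H⁺]) = 1 / (1 + 10^-0.67 + 10^-3.25)
   = 1 / (1 + 0.21380 + 0.00056234) = 1/1.2144 = 0.8235
[HCO3⁻] = α₁ × DIC = 0.8235 × 1.58 = 1.30 mmol/L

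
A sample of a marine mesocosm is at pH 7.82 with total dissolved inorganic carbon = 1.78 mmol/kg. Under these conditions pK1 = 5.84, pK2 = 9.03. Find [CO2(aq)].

α₀ = 1 / (1 + K1/[H⁺] + K1K2/[H⁺]²) = 1 / (1 + 10^+1.98 + 10^+0.77)
   = 1 / (1 + 95.499 + 5.8884) = 1/102.39 = 0.009767
[CO2*] = α₀ × DIC = 0.009767 × 1.78 = 0.0174 mmol/kg = 17.4 μmol/kg

[CO2*] = 17.4 μmol/kg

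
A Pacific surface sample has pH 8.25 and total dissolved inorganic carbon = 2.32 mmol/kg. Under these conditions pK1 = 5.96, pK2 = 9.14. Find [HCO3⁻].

α₁ = 1 / (1 + [H⁺]/K1 + K2/[H⁺]) = 1 / (1 + 10^-2.29 + 10^-0.89)
   = 1 / (1 + 0.0051286 + 0.12882) = 1/1.1340 = 0.8819
[HCO3⁻] = α₁ × DIC = 0.8819 × 2.32 = 2.05 mmol/kg

[HCO3⁻] = 2.05 mmol/kg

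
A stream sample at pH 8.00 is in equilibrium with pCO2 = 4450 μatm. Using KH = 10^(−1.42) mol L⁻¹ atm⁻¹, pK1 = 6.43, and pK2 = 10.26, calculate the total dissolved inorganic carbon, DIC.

[CO2*] = KH · pCO2 = 10^(−1.42) × 4450×10^-6 = 1.692×10^-4 mol/L
α₀ = 1/(1 + K1/[H⁺] + K1K2/[H⁺]²) = 1/(1 + 10^+1.57 + 10^-0.69) = 0.02607
DIC = [CO2*]/α₀ = 1.692×10^-4 / 0.02607 = 6.49 mmol/L

DIC = 6.49 mmol/L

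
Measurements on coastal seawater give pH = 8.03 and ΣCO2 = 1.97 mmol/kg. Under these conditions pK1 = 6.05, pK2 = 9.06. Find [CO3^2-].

[CO3²⁻] = 0.167 mmol/kg

α₂ = 1 / (1 + [H⁺]/K2 + [H⁺]²/(K1K2)) = 1 / (1 + 10^+1.03 + 10^-0.95)
   = 1 / (1 + 10.715 + 0.11220) = 1/11.827 = 0.08455
[CO3²⁻] = α₂ × DIC = 0.08455 × 1.97 = 0.167 mmol/kg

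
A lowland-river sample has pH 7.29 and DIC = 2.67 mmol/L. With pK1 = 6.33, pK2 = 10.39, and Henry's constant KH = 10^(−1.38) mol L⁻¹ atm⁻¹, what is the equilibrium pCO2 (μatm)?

pCO2 = 6320 μatm

α₀ = 1 / (1 + K1/[H⁺] + K1K2/[H⁺]²) = 1 / (1 + 10^+0.96 + 10^-2.14)
   = 1 / (1 + 9.1201 + 0.0072444) = 1/10.127 = 0.09874
[CO2*] = α₀ × DIC = 0.09874 × 2.67 = 0.2636 mmol/L
pCO2 = [CO2*]/KH = 2.636×10^-4 / 4.169×10^-2 = 6320 μatm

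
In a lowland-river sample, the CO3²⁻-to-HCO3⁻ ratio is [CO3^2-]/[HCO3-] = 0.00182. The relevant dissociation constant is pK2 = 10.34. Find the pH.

pH = 7.60

From K2 = [H⁺][CO3^2-]/[HCO3-]:  pH = pK2 + log₁₀([CO3^2-]/[HCO3-])
log₁₀(0.00182) = -2.740
pH = 10.34 + (-2.740) = 7.60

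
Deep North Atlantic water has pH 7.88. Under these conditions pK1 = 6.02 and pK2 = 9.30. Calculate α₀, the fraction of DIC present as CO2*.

α₀ = 0.0131

α₀ = 1 / (1 + K1/[H⁺] + K1K2/[H⁺]²) = 1 / (1 + 10^+1.86 + 10^+0.44)
   = 1 / (1 + 72.444 + 2.7542) = 1/76.198 = 0.01312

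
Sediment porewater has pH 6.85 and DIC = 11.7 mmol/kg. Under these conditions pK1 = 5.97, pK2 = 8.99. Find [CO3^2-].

[CO3²⁻] = 0.0744 mmol/kg

α₂ = 1 / (1 + [H⁺]/K2 + [H⁺]²/(K1K2)) = 1 / (1 + 10^+2.14 + 10^+1.26)
   = 1 / (1 + 138.04 + 18.197) = 1/157.24 = 0.006360
[CO3²⁻] = α₂ × DIC = 0.006360 × 11.7 = 0.0744 mmol/kg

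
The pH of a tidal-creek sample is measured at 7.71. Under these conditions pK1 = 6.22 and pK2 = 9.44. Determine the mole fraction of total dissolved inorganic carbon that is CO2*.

α₀ = 1 / (1 + K1/[H⁺] + K1K2/[H⁺]²) = 1 / (1 + 10^+1.49 + 10^-0.24)
   = 1 / (1 + 30.903 + 0.57544) = 1/32.478 = 0.03079

α₀ = 0.0308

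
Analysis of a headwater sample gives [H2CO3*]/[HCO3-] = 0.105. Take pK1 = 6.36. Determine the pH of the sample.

From K1 = [H⁺][HCO3-]/[H2CO3*]:  pH = pK1 − log₁₀([H2CO3*]/[HCO3-])
log₁₀(0.105) = -0.979
pH = 6.36 − (-0.979) = 7.34

pH = 7.34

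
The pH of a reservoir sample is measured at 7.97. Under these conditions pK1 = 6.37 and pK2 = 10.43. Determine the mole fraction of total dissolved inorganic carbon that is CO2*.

α₀ = 0.0244

α₀ = 1 / (1 + K1/[H⁺] + K1K2/[H⁺]²) = 1 / (1 + 10^+1.60 + 10^-0.86)
   = 1 / (1 + 39.811 + 0.13804) = 1/40.949 = 0.02442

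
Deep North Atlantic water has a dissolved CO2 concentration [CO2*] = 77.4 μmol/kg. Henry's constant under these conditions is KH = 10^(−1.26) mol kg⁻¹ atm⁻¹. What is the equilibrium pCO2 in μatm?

KH = 10^(−1.26) = 5.495×10^-2 mol kg⁻¹ atm⁻¹
pCO2 = [CO2*]/KH = 77.4×10^-6 / 5.495×10^-2 = 1.41×10^-3 atm = 1410 μatm

pCO2 = 1410 μatm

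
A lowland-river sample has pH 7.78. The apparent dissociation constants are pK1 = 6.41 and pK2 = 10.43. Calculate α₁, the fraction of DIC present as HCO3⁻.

α₁ = 0.957

α₁ = 1 / (1 + [H⁺]/K1 + K2/[H⁺]) = 1 / (1 + 10^-1.37 + 10^-2.65)
   = 1 / (1 + 0.042658 + 0.0022387) = 1/1.0449 = 0.9570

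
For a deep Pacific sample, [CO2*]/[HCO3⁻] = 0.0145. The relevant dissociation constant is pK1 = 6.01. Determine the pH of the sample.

pH = 7.85

From K1 = [H⁺][HCO3⁻]/[CO2*]:  pH = pK1 − log₁₀([CO2*]/[HCO3⁻])
log₁₀(0.0145) = -1.839
pH = 6.01 − (-1.839) = 7.85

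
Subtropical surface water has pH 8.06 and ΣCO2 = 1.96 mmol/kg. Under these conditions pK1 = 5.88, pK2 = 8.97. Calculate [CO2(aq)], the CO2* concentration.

α₀ = 1 / (1 + K1/[H⁺] + K1K2/[H⁺]²) = 1 / (1 + 10^+2.18 + 10^+1.27)
   = 1 / (1 + 151.36 + 18.621) = 1/170.98 = 0.005849
[CO2*] = α₀ × DIC = 0.005849 × 1.96 = 0.0115 mmol/kg = 11.5 μmol/kg

[CO2*] = 11.5 μmol/kg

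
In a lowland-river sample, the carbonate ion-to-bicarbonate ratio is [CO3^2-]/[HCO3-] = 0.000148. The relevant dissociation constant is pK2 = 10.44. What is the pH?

From K2 = [H⁺][CO3^2-]/[HCO3-]:  pH = pK2 + log₁₀([CO3^2-]/[HCO3-])
log₁₀(0.000148) = -3.830
pH = 10.44 + (-3.830) = 6.61

pH = 6.61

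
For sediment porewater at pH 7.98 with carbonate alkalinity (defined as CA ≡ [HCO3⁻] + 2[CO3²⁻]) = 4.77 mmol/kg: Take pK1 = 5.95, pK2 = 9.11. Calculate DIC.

DIC = 4.50 mmol/kg

CA = [HCO3⁻] + 2[CO3²⁻] = (α₁ + 2α₂)·DIC
At pH 7.98: [H⁺]/K1 = 10^-2.03 = 0.0093325, K2/[H⁺] = 10^-1.13 = 0.074131
α₁ = 1/(1 + 0.0093325 + 0.074131) = 1/1.0835 = 0.9230; α₂ = α₁·K2/[H⁺] = 0.06842
α₁ + 2α₂ = 1.0598
DIC = CA / (α₁ + 2α₂) = 4.77 / 1.0598 = 4.50 mmol/kg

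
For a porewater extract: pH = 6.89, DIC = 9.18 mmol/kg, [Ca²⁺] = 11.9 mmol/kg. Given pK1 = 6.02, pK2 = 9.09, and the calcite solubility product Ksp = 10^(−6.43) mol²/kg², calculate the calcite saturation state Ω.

Ω = 1.63

α₂ = 1 / (1 + [H⁺]/K2 + [H⁺]²/(K1K2)) = 1 / (1 + 10^+2.20 + 10^+1.33)
   = 1 / (1 + 158.49 + 21.380) = 1/180.87 = 0.005529
[CO3²⁻] = α₂ × DIC = 0.005529 × 9.18 = 0.05075 mmol/kg
Ksp = 10^(−6.43) = 3.715×10^-7
Ω = [Ca²⁺][CO3²⁻]/Ksp = (11.9×10^-3)(5.075×10^-5) / 3.715×10^-7 = 1.63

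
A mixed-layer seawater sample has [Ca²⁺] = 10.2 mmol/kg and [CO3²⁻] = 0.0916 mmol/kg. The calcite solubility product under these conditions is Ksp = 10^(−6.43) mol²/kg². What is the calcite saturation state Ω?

Ω = 2.51

Ksp = 10^(−6.43) = 3.715×10^-7
Ω = [Ca²⁺][CO3²⁻]/Ksp = (10.2×10^-3)(0.0916×10^-3) / 3.715×10^-7 = 2.51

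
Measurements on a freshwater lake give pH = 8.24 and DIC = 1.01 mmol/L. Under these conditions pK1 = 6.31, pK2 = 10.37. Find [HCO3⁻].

[HCO3⁻] = 0.991 mmol/L

α₁ = 1 / (1 + [H⁺]/K1 + K2/[H⁺]) = 1 / (1 + 10^-1.93 + 10^-2.13)
   = 1 / (1 + 0.011749 + 0.0074131) = 1/1.0192 = 0.9812
[HCO3⁻] = α₁ × DIC = 0.9812 × 1.01 = 0.991 mmol/L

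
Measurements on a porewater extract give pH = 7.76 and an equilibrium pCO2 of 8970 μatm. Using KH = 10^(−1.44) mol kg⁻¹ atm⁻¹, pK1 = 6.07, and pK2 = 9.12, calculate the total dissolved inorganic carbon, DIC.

[CO2*] = KH · pCO2 = 10^(−1.44) × 8970×10^-6 = 3.257×10^-4 mol/kg
α₀ = 1/(1 + K1/[H⁺] + K1K2/[H⁺]²) = 1/(1 + 10^+1.69 + 10^+0.33) = 0.01919
DIC = [CO2*]/α₀ = 3.257×10^-4 / 0.01919 = 17.0 mmol/kg

DIC = 17.0 mmol/kg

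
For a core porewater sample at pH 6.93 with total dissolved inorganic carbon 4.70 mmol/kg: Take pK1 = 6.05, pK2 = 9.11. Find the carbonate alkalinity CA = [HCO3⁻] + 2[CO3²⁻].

CA = 4.18 mmol/kg

CA = [HCO3⁻] + 2[CO3²⁻] = (α₁ + 2α₂)·DIC
At pH 6.93: [H⁺]/K1 = 10^-0.88 = 0.13183, K2/[H⁺] = 10^-2.18 = 0.0066069
α₁ = 1/(1 + 0.13183 + 0.0066069) = 1/1.1384 = 0.8784; α₂ = α₁·K2/[H⁺] = 0.005804
α₁ + 2α₂ = 0.8900
CA = 0.8900 × 4.70 = 4.18 mmol/kg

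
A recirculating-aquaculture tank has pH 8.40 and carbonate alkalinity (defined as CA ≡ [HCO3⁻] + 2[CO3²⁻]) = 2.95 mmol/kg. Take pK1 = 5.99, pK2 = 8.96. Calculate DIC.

DIC = 2.43 mmol/kg

CA = [HCO3⁻] + 2[CO3²⁻] = (α₁ + 2α₂)·DIC
At pH 8.40: [H⁺]/K1 = 10^-2.41 = 0.0038905, K2/[H⁺] = 10^-0.56 = 0.27542
α₁ = 1/(1 + 0.0038905 + 0.27542) = 1/1.2793 = 0.7817; α₂ = α₁·K2/[H⁺] = 0.2153
α₁ + 2α₂ = 1.2122
DIC = CA / (α₁ + 2α₂) = 2.95 / 1.2122 = 2.43 mmol/kg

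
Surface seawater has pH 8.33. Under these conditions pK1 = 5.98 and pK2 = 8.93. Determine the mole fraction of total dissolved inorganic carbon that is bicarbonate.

α₁ = 1 / (1 + [H⁺]/K1 + K2/[H⁺]) = 1 / (1 + 10^-2.35 + 10^-0.60)
   = 1 / (1 + 0.0044668 + 0.25119) = 1/1.2557 = 0.7964

α₁ = 0.796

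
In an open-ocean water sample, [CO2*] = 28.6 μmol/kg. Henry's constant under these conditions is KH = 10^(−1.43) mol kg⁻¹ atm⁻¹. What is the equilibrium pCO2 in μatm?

KH = 10^(−1.43) = 3.715×10^-2 mol kg⁻¹ atm⁻¹
pCO2 = [CO2*]/KH = 28.6×10^-6 / 3.715×10^-2 = 7.70×10^-4 atm = 770 μatm

pCO2 = 770 μatm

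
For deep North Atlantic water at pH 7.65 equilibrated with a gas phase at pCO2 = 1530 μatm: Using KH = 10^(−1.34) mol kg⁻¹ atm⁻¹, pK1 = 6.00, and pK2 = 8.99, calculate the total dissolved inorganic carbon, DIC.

[CO2*] = KH · pCO2 = 10^(−1.34) × 1530×10^-6 = 6.993×10^-5 mol/kg
α₀ = 1/(1 + K1/[H⁺] + K1K2/[H⁺]²) = 1/(1 + 10^+1.65 + 10^+0.31) = 0.02096
DIC = [CO2*]/α₀ = 6.993×10^-5 / 0.02096 = 3.34 mmol/kg

DIC = 3.34 mmol/kg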